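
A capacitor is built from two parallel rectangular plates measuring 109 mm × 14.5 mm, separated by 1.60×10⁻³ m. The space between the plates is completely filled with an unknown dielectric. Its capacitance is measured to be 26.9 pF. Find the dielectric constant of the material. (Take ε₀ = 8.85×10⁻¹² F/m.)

A = 109 × 14.5 mm² = 1.58×10⁻³ m².
κ = Cd/(ε₀A) = 2.69×10⁻¹¹ × 1.60×10⁻³ / (8.85×10⁻¹² × 1.58×10⁻³) = 3.08.

3.08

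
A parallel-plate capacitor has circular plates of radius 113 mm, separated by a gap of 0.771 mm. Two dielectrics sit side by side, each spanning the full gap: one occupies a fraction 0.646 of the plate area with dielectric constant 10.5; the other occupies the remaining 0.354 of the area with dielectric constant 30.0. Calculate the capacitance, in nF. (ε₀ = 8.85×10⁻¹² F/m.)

A = π(113 mm)² = 4.01×10⁻² m².
Side-by-side slabs ⇒ two capacitors in parallel, each spanning the full gap.
C₁ = κ₁ε₀A₁/d = 10.5 × 8.85×10⁻¹² × 2.59×10⁻² / 7.71×10⁻⁴ = 3.12×10⁻⁹ F.
C₂ = κ₂ε₀A₂/d = 30.0 × 8.85×10⁻¹² × 1.42×10⁻² / 7.71×10⁻⁴ = 4.89×10⁻⁹ F.
C = C₁ + C₂ = 8.01×10⁻⁹ F.

8.01 nF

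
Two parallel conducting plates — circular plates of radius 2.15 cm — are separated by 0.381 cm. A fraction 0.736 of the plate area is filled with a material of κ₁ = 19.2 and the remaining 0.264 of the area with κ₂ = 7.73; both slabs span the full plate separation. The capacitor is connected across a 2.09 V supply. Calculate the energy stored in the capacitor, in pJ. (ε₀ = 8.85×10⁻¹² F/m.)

U ≈ 119 pJ

A = π(2.15 cm)² = 1.45×10⁻³ m².
Side-by-side slabs ⇒ two capacitors in parallel, each spanning the full gap.
C₁ = κ₁ε₀A₁/d = 19.2 × 8.85×10⁻¹² × 1.07×10⁻³ / 3.81×10⁻³ = 4.77×10⁻¹¹ F.
C₂ = κ₂ε₀A₂/d = 7.73 × 8.85×10⁻¹² × 3.83×10⁻⁴ / 3.81×10⁻³ = 6.88×10⁻¹² F.
C = C₁ + C₂ = 5.46×10⁻¹¹ F.
U = ½CV² = ½ × 5.46×10⁻¹¹ × (2.09)² = 1.19×10⁻¹⁰ J.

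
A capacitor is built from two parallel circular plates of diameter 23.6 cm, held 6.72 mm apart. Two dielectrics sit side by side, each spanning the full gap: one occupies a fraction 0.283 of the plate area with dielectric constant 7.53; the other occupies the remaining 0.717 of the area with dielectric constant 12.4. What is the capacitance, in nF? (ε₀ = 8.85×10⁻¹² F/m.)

C ≈ 0.635 nF

A = π(23.6/2 cm)² = 4.37×10⁻² m².
Side-by-side slabs ⇒ two capacitors in parallel, each spanning the full gap.
C₁ = κ₁ε₀A₁/d = 7.53 × 8.85×10⁻¹² × 1.24×10⁻² / 6.72×10⁻³ = 1.23×10⁻¹⁰ F.
C₂ = κ₂ε₀A₂/d = 12.4 × 8.85×10⁻¹² × 3.14×10⁻² / 6.72×10⁻³ = 5.12×10⁻¹⁰ F.
C = C₁ + C₂ = 6.35×10⁻¹⁰ F.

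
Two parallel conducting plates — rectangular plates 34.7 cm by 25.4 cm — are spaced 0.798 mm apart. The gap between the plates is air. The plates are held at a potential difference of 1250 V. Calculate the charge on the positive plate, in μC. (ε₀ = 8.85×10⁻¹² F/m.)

A = 34.7 × 25.4 cm² = 8.81×10⁻² m².
C = ε₀A/d = 8.85×10⁻¹² × 8.81×10⁻² / 7.98×10⁻⁴ = 9.77×10⁻¹⁰ F.
Q = CV = 9.77×10⁻¹⁰ × 1250 = 1.22×10⁻⁶ C.

1.22 μC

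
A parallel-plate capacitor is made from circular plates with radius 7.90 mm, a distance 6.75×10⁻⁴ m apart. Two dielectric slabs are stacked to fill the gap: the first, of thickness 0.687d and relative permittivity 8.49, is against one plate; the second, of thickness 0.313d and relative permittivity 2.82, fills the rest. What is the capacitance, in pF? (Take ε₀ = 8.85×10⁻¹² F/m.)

A = π(7.90 mm)² = 1.96×10⁻⁴ m².
Stacked slabs ⇒ two capacitors in series, each with the full plate area.
C₁ = κ₁ε₀A/d₁ = 8.49 × 8.85×10⁻¹² × 1.96×10⁻⁴ / 4.64×10⁻⁴ = 3.18×10⁻¹¹ F.
C₂ = κ₂ε₀A/d₂ = 2.82 × 8.85×10⁻¹² × 1.96×10⁻⁴ / 2.11×10⁻⁴ = 2.32×10⁻¹¹ F.
C = (1/C₁ + 1/C₂)⁻¹ = 1.34×10⁻¹¹ F.

13.4 pF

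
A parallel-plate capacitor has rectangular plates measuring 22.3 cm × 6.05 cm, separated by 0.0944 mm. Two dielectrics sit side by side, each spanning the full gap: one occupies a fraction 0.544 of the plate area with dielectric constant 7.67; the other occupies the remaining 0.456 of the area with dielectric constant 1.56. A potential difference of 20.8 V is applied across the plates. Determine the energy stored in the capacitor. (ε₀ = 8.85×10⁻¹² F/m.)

A = 22.3 × 6.05 cm² = 1.35×10⁻² m².
Side-by-side slabs ⇒ two capacitors in parallel, each spanning the full gap.
C₁ = κ₁ε₀A₁/d = 7.67 × 8.85×10⁻¹² × 7.34×10⁻³ / 9.44×10⁻⁵ = 5.28×10⁻⁹ F.
C₂ = κ₂ε₀A₂/d = 1.56 × 8.85×10⁻¹² × 6.15×10⁻³ / 9.44×10⁻⁵ = 9.00×10⁻¹⁰ F.
C = C₁ + C₂ = 6.18×10⁻⁹ F.
U = ½CV² = ½ × 6.18×10⁻⁹ × (20.8)² = 1.34×10⁻⁶ J.

U ≈ 1.34 μJ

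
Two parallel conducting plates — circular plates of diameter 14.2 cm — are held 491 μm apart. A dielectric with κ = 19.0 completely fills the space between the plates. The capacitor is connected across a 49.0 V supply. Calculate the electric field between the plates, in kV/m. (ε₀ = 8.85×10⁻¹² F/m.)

E = V/d = 49.0 / 4.91×10⁻⁴ = 9.98×10⁴ V/m.

99.8 kV/m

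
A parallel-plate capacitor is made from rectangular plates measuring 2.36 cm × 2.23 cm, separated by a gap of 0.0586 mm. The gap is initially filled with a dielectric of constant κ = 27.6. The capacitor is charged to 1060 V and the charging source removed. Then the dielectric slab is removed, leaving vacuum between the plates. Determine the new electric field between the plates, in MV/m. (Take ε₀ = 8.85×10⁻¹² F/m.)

A = 2.36 × 2.23 cm² = 5.26×10⁻⁴ m².
Initially C₁ = κε₀A/d = 27.6 × 8.85×10⁻¹² × 5.26×10⁻⁴ / 5.86×10⁻⁵ = 2.19×10⁻⁹ F.
E₁ = 1.81×10⁷ V/m.
Isolated ⇒ Q is held fixed. V₂ = Q/C₂ = V₁/0.0362; E = V/d, so E₂/E₁ = (V₂/V₁)(d₁/d₂) = 27.6.
E₂ = 27.6 × 1.81×10⁷ = 4.99×10⁸ V/m.

499 MV/m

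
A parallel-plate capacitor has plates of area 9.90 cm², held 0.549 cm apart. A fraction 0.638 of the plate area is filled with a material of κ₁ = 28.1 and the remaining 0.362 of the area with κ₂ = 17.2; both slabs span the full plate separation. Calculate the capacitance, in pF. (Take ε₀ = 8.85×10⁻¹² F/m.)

38.5 pF

A = 9.90 cm² = 9.90×10⁻⁴ m².
Side-by-side slabs ⇒ two capacitors in parallel, each spanning the full gap.
C₁ = κ₁ε₀A₁/d = 28.1 × 8.85×10⁻¹² × 6.32×10⁻⁴ / 5.49×10⁻³ = 2.86×10⁻¹¹ F.
C₂ = κ₂ε₀A₂/d = 17.2 × 8.85×10⁻¹² × 3.58×10⁻⁴ / 5.49×10⁻³ = 9.94×10⁻¹² F.
C = C₁ + C₂ = 3.85×10⁻¹¹ F.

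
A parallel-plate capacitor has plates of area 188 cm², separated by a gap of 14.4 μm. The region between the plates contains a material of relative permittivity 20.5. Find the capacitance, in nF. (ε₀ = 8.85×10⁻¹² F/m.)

A = 188 cm² = 1.88×10⁻² m².
C = κε₀A/d = 20.5 × 8.85×10⁻¹² × 1.88×10⁻² / 1.44×10⁻⁵ = 2.37×10⁻⁷ F.

237 nF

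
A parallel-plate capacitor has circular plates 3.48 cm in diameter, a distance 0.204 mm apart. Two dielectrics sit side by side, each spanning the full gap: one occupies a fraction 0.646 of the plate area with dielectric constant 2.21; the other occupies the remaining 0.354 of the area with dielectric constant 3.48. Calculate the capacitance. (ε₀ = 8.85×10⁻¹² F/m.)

A = π(3.48/2 cm)² = 9.51×10⁻⁴ m².
Side-by-side slabs ⇒ two capacitors in parallel, each spanning the full gap.
C₁ = κ₁ε₀A₁/d = 2.21 × 8.85×10⁻¹² × 6.14×10⁻⁴ / 2.04×10⁻⁴ = 5.89×10⁻¹¹ F.
C₂ = κ₂ε₀A₂/d = 3.48 × 8.85×10⁻¹² × 3.37×10⁻⁴ / 2.04×10⁻⁴ = 5.08×10⁻¹¹ F.
C = C₁ + C₂ = 1.10×10⁻¹⁰ F.

C ≈ 110 pF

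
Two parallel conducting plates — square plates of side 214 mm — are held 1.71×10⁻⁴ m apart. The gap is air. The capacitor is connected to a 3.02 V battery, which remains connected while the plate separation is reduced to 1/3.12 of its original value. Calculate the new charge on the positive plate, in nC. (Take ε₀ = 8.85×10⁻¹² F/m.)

22.3 nC

A = (214 mm)² = 4.58×10⁻² m².
Initially C₁ = ε₀A/d = 8.85×10⁻¹² × 4.58×10⁻² / 1.71×10⁻⁴ = 2.37×10⁻⁹ F.
Q₁ = 7.16×10⁻⁹ C.
Battery connected ⇒ V is held fixed. C₂ = 3.12 C₁ and Q = CV, so Q₂/Q₁ = C₂/C₁ = 3.12.
Q₂ = 3.12 × 7.16×10⁻⁹ = 2.23×10⁻⁸ C.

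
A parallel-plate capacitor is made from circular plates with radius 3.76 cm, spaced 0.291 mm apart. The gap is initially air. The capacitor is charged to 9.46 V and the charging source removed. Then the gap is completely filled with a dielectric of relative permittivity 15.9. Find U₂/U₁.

Isolated ⇒ Q is held fixed.
C₂ = 15.9 C₁ and U = Q²/(2C), so U₂/U₁ = C₁/C₂ = 0.0629.

0.0629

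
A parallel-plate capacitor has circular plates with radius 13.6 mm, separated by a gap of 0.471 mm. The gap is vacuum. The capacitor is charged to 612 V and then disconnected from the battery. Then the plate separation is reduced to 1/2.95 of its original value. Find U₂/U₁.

Isolated ⇒ Q is held fixed.
C₂ = 2.95 C₁ and U = Q²/(2C), so U₂/U₁ = C₁/C₂ = 0.339.

U₂/U₁ ≈ 0.339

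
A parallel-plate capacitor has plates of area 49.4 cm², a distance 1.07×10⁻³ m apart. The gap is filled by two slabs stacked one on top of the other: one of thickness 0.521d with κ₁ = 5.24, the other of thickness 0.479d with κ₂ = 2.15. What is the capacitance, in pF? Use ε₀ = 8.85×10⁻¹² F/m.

C ≈ 127 pF

A = 49.4 cm² = 4.94×10⁻³ m².
Stacked slabs ⇒ two capacitors in series, each with the full plate area.
C₁ = κ₁ε₀A/d₁ = 5.24 × 8.85×10⁻¹² × 4.94×10⁻³ / 5.57×10⁻⁴ = 4.11×10⁻¹⁰ F.
C₂ = κ₂ε₀A/d₂ = 2.15 × 8.85×10⁻¹² × 4.94×10⁻³ / 5.13×10⁻⁴ = 1.83×10⁻¹⁰ F.
C = (1/C₁ + 1/C₂)⁻¹ = 1.27×10⁻¹⁰ F.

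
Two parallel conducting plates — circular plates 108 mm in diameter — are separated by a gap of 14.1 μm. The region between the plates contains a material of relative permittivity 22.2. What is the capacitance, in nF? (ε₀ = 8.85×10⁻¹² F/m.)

C ≈ 128 nF

A = π(108/2 mm)² = 9.16×10⁻³ m².
C = κε₀A/d = 22.2 × 8.85×10⁻¹² × 9.16×10⁻³ / 1.41×10⁻⁵ = 1.28×10⁻⁷ F.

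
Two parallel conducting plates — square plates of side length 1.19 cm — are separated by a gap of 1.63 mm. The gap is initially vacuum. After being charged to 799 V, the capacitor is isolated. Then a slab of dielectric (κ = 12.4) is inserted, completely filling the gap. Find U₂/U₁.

0.0806

Isolated ⇒ Q is held fixed.
C₂ = 12.4 C₁ and U = Q²/(2C), so U₂/U₁ = C₁/C₂ = 0.0806.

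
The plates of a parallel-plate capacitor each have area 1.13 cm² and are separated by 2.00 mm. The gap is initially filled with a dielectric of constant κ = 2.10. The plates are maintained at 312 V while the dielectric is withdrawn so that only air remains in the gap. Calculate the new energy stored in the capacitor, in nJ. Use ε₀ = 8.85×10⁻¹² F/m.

24.3 nJ

A = 1.13 cm² = 1.13×10⁻⁴ m².
Initially C₁ = κε₀A/d = 2.10 × 8.85×10⁻¹² × 1.13×10⁻⁴ / 2.00×10⁻³ = 1.05×10⁻¹² F.
U₁ = 5.11×10⁻⁸ J.
Battery connected ⇒ V is held fixed. C₂ = 0.476 C₁ and U = ½CV², so U₂/U₁ = C₂/C₁ = 0.476.
U₂ = 0.476 × 5.11×10⁻⁸ = 2.43×10⁻⁸ J.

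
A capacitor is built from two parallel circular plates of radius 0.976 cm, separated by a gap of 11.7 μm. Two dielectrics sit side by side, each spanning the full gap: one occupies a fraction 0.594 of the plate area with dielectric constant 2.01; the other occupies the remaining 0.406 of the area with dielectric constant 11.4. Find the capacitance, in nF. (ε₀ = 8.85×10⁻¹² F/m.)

A = π(0.976 cm)² = 2.99×10⁻⁴ m².
Side-by-side slabs ⇒ two capacitors in parallel, each spanning the full gap.
C₁ = κ₁ε₀A₁/d = 2.01 × 8.85×10⁻¹² × 1.78×10⁻⁴ / 1.17×10⁻⁵ = 2.70×10⁻¹⁰ F.
C₂ = κ₂ε₀A₂/d = 11.4 × 8.85×10⁻¹² × 1.21×10⁻⁴ / 1.17×10⁻⁵ = 1.05×10⁻⁹ F.
C = C₁ + C₂ = 1.32×10⁻⁹ F.

C ≈ 1.32 nF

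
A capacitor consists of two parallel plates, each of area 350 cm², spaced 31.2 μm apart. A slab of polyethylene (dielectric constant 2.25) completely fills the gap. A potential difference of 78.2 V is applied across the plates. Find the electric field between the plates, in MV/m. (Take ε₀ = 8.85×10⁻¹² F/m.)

E ≈ 2.51 MV/m

E = V/d = 78.2 / 3.12×10⁻⁵ = 2.51×10⁶ V/m.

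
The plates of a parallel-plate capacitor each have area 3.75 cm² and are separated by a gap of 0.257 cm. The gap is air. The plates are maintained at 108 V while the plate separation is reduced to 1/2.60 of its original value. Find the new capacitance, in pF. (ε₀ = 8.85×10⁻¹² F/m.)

A = 3.75 cm² = 3.75×10⁻⁴ m².
Initially C₁ = ε₀A/d = 8.85×10⁻¹² × 3.75×10⁻⁴ / 2.57×10⁻³ = 1.29×10⁻¹² F.
C = ε₀A/d scales as 1/d, so C₂/C₁ = d₁/d₂ = 2.60.
C₂ = 2.60 × 1.29×10⁻¹² = 3.36×10⁻¹² F.

3.36 pF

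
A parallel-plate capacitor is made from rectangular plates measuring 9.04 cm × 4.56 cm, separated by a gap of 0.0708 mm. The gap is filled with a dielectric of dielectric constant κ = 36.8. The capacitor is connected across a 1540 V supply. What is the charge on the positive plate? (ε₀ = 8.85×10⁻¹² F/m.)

A = 9.04 × 4.56 cm² = 4.12×10⁻³ m².
C = κε₀A/d = 36.8 × 8.85×10⁻¹² × 4.12×10⁻³ / 7.08×10⁻⁵ = 1.90×10⁻⁸ F.
Q = CV = 1.90×10⁻⁸ × 1540 = 2.92×10⁻⁵ C.

Q ≈ 29.2 μC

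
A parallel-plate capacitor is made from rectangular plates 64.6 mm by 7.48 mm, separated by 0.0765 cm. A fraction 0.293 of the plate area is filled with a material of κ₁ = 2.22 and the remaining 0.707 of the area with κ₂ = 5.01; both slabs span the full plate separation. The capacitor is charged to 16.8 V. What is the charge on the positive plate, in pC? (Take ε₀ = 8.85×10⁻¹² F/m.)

Q ≈ 394 pC

A = 64.6 × 7.48 mm² = 4.83×10⁻⁴ m².
Side-by-side slabs ⇒ two capacitors in parallel, each spanning the full gap.
C₁ = κ₁ε₀A₁/d = 2.22 × 8.85×10⁻¹² × 1.42×10⁻⁴ / 7.65×10⁻⁴ = 3.64×10⁻¹² F.
C₂ = κ₂ε₀A₂/d = 5.01 × 8.85×10⁻¹² × 3.42×10⁻⁴ / 7.65×10⁻⁴ = 1.98×10⁻¹¹ F.
C = C₁ + C₂ = 2.34×10⁻¹¹ F.
Q = CV = 2.34×10⁻¹¹ × 16.8 = 3.94×10⁻¹⁰ C.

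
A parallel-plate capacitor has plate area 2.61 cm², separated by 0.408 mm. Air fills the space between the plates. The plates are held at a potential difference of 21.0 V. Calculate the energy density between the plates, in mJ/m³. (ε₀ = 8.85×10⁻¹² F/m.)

u ≈ 11.7 mJ/m³

E = V/d = 21.0 / 4.08×10⁻⁴ = 5.15×10⁴ V/m.
u = ½ε₀E² = ½ × 8.85×10⁻¹² × (5.15×10⁴)² = 1.17×10⁻² J/m³.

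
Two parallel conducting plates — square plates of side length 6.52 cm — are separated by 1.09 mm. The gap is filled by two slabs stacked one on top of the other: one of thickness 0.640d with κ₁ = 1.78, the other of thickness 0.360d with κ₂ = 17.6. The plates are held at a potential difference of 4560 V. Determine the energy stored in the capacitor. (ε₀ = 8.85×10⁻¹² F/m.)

U ≈ 0.944 mJ

A = (6.52 cm)² = 4.25×10⁻³ m².
Stacked slabs ⇒ two capacitors in series, each with the full plate area.
C₁ = κ₁ε₀A/d₁ = 1.78 × 8.85×10⁻¹² × 4.25×10⁻³ / 6.98×10⁻⁴ = 9.60×10⁻¹¹ F.
C₂ = κ₂ε₀A/d₂ = 17.6 × 8.85×10⁻¹² × 4.25×10⁻³ / 3.92×10⁻⁴ = 1.69×10⁻⁹ F.
C = (1/C₁ + 1/C₂)⁻¹ = 9.08×10⁻¹¹ F.
U = ½CV² = ½ × 9.08×10⁻¹¹ × (4560)² = 9.44×10⁻⁴ J.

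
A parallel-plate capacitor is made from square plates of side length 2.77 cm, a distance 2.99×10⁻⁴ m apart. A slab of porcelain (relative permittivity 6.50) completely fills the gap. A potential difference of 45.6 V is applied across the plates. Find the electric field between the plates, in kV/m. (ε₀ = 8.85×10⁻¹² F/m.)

E = V/d = 45.6 / 2.99×10⁻⁴ = 1.53×10⁵ V/m.

153 kV/m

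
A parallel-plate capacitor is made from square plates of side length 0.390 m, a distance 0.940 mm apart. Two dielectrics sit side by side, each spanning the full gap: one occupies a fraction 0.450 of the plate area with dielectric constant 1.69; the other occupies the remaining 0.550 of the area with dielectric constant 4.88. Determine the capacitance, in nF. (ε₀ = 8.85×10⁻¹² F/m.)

A = (0.390 m)² = 0.152 m².
Side-by-side slabs ⇒ two capacitors in parallel, each spanning the full gap.
C₁ = κ₁ε₀A₁/d = 1.69 × 8.85×10⁻¹² × 6.84×10⁻² / 9.40×10⁻⁴ = 1.09×10⁻⁹ F.
C₂ = κ₂ε₀A₂/d = 4.88 × 8.85×10⁻¹² × 8.37×10⁻² / 9.40×10⁻⁴ = 3.84×10⁻⁹ F.
C = C₁ + C₂ = 4.93×10⁻⁹ F.

C ≈ 4.93 nF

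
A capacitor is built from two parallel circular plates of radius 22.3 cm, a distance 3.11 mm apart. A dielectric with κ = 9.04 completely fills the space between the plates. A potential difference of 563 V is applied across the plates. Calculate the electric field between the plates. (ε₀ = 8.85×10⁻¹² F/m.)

E ≈ 181 kV/m

E = V/d = 563 / 3.11×10⁻³ = 1.81×10⁵ V/m.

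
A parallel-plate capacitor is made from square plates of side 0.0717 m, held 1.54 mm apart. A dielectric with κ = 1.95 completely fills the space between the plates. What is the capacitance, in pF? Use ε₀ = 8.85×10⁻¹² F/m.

A = (0.0717 m)² = 5.14×10⁻³ m².
C = κε₀A/d = 1.95 × 8.85×10⁻¹² × 5.14×10⁻³ / 1.54×10⁻³ = 5.76×10⁻¹¹ F.

57.6 pF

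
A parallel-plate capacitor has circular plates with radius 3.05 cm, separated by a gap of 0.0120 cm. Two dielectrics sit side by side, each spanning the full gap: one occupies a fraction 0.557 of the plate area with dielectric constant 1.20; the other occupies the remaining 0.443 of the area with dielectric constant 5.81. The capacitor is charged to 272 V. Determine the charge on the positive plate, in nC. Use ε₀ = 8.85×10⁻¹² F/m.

Q ≈ 190 nC

A = π(3.05 cm)² = 2.92×10⁻³ m².
Side-by-side slabs ⇒ two capacitors in parallel, each spanning the full gap.
C₁ = κ₁ε₀A₁/d = 1.20 × 8.85×10⁻¹² × 1.63×10⁻³ / 1.20×10⁻⁴ = 1.44×10⁻¹⁰ F.
C₂ = κ₂ε₀A₂/d = 5.81 × 8.85×10⁻¹² × 1.29×10⁻³ / 1.20×10⁻⁴ = 5.55×10⁻¹⁰ F.
C = C₁ + C₂ = 6.99×10⁻¹⁰ F.
Q = CV = 6.99×10⁻¹⁰ × 272 = 1.90×10⁻⁷ C.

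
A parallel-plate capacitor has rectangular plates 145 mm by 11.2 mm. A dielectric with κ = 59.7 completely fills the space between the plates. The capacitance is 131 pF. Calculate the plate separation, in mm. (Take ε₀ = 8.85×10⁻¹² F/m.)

A = 145 × 11.2 mm² = 1.62×10⁻³ m².
d = κε₀A/C = 59.7 × 8.85×10⁻¹² × 1.62×10⁻³ / 1.31×10⁻¹⁰ = 6.55×10⁻³ m.

d ≈ 6.55 mm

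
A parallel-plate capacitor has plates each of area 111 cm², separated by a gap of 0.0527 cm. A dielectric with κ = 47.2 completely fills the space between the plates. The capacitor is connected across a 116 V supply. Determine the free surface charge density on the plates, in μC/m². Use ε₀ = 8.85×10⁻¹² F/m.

91.9 μC/m²

A = 111 cm² = 1.11×10⁻² m².
C = κε₀A/d = 47.2 × 8.85×10⁻¹² × 1.11×10⁻² / 5.27×10⁻⁴ = 8.80×10⁻⁹ F.
σ = Q/A = CV/A = 8.80×10⁻⁹ × 116 / 1.11×10⁻² = 9.19×10⁻⁵ C/m².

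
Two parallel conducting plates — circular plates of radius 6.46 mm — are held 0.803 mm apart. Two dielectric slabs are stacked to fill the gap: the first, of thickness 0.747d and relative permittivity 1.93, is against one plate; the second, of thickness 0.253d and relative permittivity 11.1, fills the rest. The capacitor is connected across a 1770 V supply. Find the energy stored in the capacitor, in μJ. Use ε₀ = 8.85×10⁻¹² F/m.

A = π(6.46 mm)² = 1.31×10⁻⁴ m².
Stacked slabs ⇒ two capacitors in series, each with the full plate area.
C₁ = κ₁ε₀A/d₁ = 1.93 × 8.85×10⁻¹² × 1.31×10⁻⁴ / 6.00×10⁻⁴ = 3.73×10⁻¹² F.
C₂ = κ₂ε₀A/d₂ = 11.1 × 8.85×10⁻¹² × 1.31×10⁻⁴ / 2.03×10⁻⁴ = 6.34×10⁻¹¹ F.
C = (1/C₁ + 1/C₂)⁻¹ = 3.53×10⁻¹² F.
U = ½CV² = ½ × 3.53×10⁻¹² × (1770)² = 5.52×10⁻⁶ J.

5.52 μJ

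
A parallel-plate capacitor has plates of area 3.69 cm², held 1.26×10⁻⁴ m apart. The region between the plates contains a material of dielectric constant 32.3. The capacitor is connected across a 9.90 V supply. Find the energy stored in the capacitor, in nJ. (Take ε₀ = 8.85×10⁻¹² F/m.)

A = 3.69 cm² = 3.69×10⁻⁴ m².
C = κε₀A/d = 32.3 × 8.85×10⁻¹² × 3.69×10⁻⁴ / 1.26×10⁻⁴ = 8.37×10⁻¹⁰ F.
U = ½CV² = ½ × 8.37×10⁻¹⁰ × (9.90)² = 4.10×10⁻⁸ J.

41.0 nJ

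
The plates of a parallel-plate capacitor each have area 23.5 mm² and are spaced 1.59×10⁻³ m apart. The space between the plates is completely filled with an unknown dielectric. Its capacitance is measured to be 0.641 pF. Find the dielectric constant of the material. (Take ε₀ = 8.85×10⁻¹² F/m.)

κ ≈ 4.90

A = 23.5 mm² = 2.35×10⁻⁵ m².
κ = Cd/(ε₀A) = 6.41×10⁻¹³ × 1.59×10⁻³ / (8.85×10⁻¹² × 2.35×10⁻⁵) = 4.90.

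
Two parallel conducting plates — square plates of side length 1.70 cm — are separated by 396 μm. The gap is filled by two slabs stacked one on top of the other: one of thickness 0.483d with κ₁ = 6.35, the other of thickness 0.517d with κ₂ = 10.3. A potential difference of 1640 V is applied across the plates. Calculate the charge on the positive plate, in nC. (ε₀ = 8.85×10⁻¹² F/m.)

A = (1.70 cm)² = 2.89×10⁻⁴ m².
Stacked slabs ⇒ two capacitors in series, each with the full plate area.
C₁ = κ₁ε₀A/d₁ = 6.35 × 8.85×10⁻¹² × 2.89×10⁻⁴ / 1.91×10⁻⁴ = 8.49×10⁻¹¹ F.
C₂ = κ₂ε₀A/d₂ = 10.3 × 8.85×10⁻¹² × 2.89×10⁻⁴ / 2.05×10⁻⁴ = 1.29×10⁻¹⁰ F.
C = (1/C₁ + 1/C₂)⁻¹ = 5.12×10⁻¹¹ F.
Q = CV = 5.12×10⁻¹¹ × 1640 = 8.39×10⁻⁸ C.

83.9 nC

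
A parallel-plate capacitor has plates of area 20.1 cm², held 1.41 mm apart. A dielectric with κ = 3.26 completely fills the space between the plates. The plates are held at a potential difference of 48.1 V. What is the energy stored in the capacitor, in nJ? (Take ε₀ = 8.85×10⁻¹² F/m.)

A = 20.1 cm² = 2.01×10⁻³ m².
C = κε₀A/d = 3.26 × 8.85×10⁻¹² × 2.01×10⁻³ / 1.41×10⁻³ = 4.11×10⁻¹¹ F.
U = ½CV² = ½ × 4.11×10⁻¹¹ × (48.1)² = 4.76×10⁻⁸ J.

47.6 nJ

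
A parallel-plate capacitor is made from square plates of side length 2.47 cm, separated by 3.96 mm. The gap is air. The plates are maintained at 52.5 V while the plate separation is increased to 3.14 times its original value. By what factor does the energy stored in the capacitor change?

U₂/U₁ ≈ 0.318

Battery connected ⇒ V is held fixed.
C₂ = 0.318 C₁ and U = ½CV², so U₂/U₁ = C₂/C₁ = 0.318.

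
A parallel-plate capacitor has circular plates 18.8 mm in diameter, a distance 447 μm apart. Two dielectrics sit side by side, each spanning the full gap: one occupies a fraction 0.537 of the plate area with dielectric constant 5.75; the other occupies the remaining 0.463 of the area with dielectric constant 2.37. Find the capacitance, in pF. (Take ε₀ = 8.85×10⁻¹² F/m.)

A = π(18.8/2 mm)² = 2.78×10⁻⁴ m².
Side-by-side slabs ⇒ two capacitors in parallel, each spanning the full gap.
C₁ = κ₁ε₀A₁/d = 5.75 × 8.85×10⁻¹² × 1.49×10⁻⁴ / 4.47×10⁻⁴ = 1.70×10⁻¹¹ F.
C₂ = κ₂ε₀A₂/d = 2.37 × 8.85×10⁻¹² × 1.29×10⁻⁴ / 4.47×10⁻⁴ = 6.03×10⁻¹² F.
C = C₁ + C₂ = 2.30×10⁻¹¹ F.

23.0 pF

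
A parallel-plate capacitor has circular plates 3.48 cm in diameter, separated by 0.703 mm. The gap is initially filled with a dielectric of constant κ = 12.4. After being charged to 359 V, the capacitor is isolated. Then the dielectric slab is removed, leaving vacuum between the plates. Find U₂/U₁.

U₂/U₁ ≈ 12.4

Isolated ⇒ Q is held fixed.
C₂ = 0.0806 C₁ and U = Q²/(2C), so U₂/U₁ = C₁/C₂ = 12.4.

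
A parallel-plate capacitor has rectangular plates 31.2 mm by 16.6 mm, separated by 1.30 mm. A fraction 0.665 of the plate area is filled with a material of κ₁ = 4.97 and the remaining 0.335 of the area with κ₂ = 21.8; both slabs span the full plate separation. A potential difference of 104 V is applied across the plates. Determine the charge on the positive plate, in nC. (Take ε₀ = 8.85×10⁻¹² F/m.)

3.89 nC

A = 31.2 × 16.6 mm² = 5.18×10⁻⁴ m².
Side-by-side slabs ⇒ two capacitors in parallel, each spanning the full gap.
C₁ = κ₁ε₀A₁/d = 4.97 × 8.85×10⁻¹² × 3.44×10⁻⁴ / 1.30×10⁻³ = 1.17×10⁻¹¹ F.
C₂ = κ₂ε₀A₂/d = 21.8 × 8.85×10⁻¹² × 1.74×10⁻⁴ / 1.30×10⁻³ = 2.57×10⁻¹¹ F.
C = C₁ + C₂ = 3.74×10⁻¹¹ F.
Q = CV = 3.74×10⁻¹¹ × 104 = 3.89×10⁻⁹ C.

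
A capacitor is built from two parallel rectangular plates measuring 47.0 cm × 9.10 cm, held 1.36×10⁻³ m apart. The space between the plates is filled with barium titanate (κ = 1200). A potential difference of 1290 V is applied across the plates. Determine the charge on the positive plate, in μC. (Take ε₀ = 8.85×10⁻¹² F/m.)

A = 47.0 × 9.10 cm² = 4.28×10⁻² m².
C = κε₀A/d = 1200 × 8.85×10⁻¹² × 4.28×10⁻² / 1.36×10⁻³ = 3.34×10⁻⁷ F.
Q = CV = 3.34×10⁻⁷ × 1290 = 4.31×10⁻⁴ C.

Q ≈ 431 μC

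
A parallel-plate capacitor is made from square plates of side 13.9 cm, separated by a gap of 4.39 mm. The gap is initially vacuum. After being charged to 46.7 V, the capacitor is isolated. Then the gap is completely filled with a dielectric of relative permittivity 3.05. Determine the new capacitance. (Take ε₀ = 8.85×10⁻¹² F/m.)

A = (13.9 cm)² = 1.93×10⁻² m².
Initially C₁ = ε₀A/d = 8.85×10⁻¹² × 1.93×10⁻² / 4.39×10⁻³ = 3.90×10⁻¹¹ F.
C = κε₀A/d scales with κ, so C₂/C₁ = κ = 3.05.
C₂ = 3.05 × 3.90×10⁻¹¹ = 1.19×10⁻¹⁰ F.

C ≈ 119 pF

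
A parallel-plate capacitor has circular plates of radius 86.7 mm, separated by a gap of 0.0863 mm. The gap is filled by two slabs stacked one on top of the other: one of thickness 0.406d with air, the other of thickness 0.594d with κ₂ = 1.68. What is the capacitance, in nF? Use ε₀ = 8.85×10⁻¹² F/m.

C ≈ 3.19 nF

A = π(86.7 mm)² = 2.36×10⁻² m².
Stacked slabs ⇒ two capacitors in series, each with the full plate area.
C₁ = κ₁ε₀A/d₁ = 1.00 × 8.85×10⁻¹² × 2.36×10⁻² / 3.50×10⁻⁵ = 5.96×10⁻⁹ F.
C₂ = κ₂ε₀A/d₂ = 1.68 × 8.85×10⁻¹² × 2.36×10⁻² / 5.13×10⁻⁵ = 6.85×10⁻⁹ F.
C = (1/C₁ + 1/C₂)⁻¹ = 3.19×10⁻⁹ F.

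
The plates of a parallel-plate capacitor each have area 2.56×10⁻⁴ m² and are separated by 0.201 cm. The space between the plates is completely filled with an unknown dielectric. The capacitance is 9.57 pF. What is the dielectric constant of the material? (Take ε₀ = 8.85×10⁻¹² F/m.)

8.49

κ = Cd/(ε₀A) = 9.57×10⁻¹² × 2.01×10⁻³ / (8.85×10⁻¹² × 2.56×10⁻⁴) = 8.49.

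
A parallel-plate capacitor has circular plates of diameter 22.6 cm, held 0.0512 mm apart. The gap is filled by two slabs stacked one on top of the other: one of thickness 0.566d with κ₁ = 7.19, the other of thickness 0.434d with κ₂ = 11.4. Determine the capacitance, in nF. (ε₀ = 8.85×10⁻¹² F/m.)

C ≈ 59.4 nF

A = π(22.6/2 cm)² = 4.01×10⁻² m².
Stacked slabs ⇒ two capacitors in series, each with the full plate area.
C₁ = κ₁ε₀A/d₁ = 7.19 × 8.85×10⁻¹² × 4.01×10⁻² / 2.90×10⁻⁵ = 8.81×10⁻⁸ F.
C₂ = κ₂ε₀A/d₂ = 11.4 × 8.85×10⁻¹² × 4.01×10⁻² / 2.22×10⁻⁵ = 1.82×10⁻⁷ F.
C = (1/C₁ + 1/C₂)⁻¹ = 5.94×10⁻⁸ F.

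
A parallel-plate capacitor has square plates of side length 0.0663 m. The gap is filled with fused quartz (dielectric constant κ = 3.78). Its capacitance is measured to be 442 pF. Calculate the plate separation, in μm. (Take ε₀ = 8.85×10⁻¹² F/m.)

d ≈ 333 μm

A = (0.0663 m)² = 4.40×10⁻³ m².
d = κε₀A/C = 3.78 × 8.85×10⁻¹² × 4.40×10⁻³ / 4.42×10⁻¹⁰ = 3.33×10⁻⁴ m.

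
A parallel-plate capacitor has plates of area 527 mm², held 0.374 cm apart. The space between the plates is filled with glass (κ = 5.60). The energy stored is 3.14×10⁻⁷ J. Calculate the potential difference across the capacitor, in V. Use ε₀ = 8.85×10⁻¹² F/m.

V ≈ 300 V

A = 527 mm² = 5.27×10⁻⁴ m².
C = κε₀A/d = 5.60 × 8.85×10⁻¹² × 5.27×10⁻⁴ / 3.74×10⁻³ = 6.98×10⁻¹² F.
V = √(2U/C) = √(2 × 3.14×10⁻⁷ / 6.98×10⁻¹²) = 3.00×10² V.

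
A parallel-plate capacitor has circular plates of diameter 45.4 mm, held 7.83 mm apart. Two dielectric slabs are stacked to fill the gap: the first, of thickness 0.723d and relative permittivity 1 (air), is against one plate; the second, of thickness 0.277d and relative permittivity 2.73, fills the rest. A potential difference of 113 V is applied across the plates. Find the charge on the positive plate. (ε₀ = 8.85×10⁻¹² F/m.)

A = π(45.4/2 mm)² = 1.62×10⁻³ m².
Stacked slabs ⇒ two capacitors in series, each with the full plate area.
C₁ = κ₁ε₀A/d₁ = 1.00 × 8.85×10⁻¹² × 1.62×10⁻³ / 5.66×10⁻³ = 2.53×10⁻¹² F.
C₂ = κ₂ε₀A/d₂ = 2.73 × 8.85×10⁻¹² × 1.62×10⁻³ / 2.17×10⁻³ = 1.80×10⁻¹¹ F.
C = (1/C₁ + 1/C₂)⁻¹ = 2.22×10⁻¹² F.
Q = CV = 2.22×10⁻¹² × 113 = 2.51×10⁻¹⁰ C.

Q ≈ 251 pC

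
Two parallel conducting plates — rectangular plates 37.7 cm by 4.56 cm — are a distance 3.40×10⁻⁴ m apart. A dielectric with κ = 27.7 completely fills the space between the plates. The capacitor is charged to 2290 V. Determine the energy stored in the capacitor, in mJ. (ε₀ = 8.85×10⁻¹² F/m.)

A = 37.7 × 4.56 cm² = 1.72×10⁻² m².
C = κε₀A/d = 27.7 × 8.85×10⁻¹² × 1.72×10⁻² / 3.40×10⁻⁴ = 1.24×10⁻⁸ F.
U = ½CV² = ½ × 1.24×10⁻⁸ × (2290)² = 3.25×10⁻² J.

U ≈ 32.5 mJ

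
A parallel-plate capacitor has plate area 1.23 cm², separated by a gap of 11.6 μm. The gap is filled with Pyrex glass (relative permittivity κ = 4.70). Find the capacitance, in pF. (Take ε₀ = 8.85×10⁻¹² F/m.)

C ≈ 441 pF

A = 1.23 cm² = 1.23×10⁻⁴ m².
C = κε₀A/d = 4.70 × 8.85×10⁻¹² × 1.23×10⁻⁴ / 1.16×10⁻⁵ = 4.41×10⁻¹⁰ F.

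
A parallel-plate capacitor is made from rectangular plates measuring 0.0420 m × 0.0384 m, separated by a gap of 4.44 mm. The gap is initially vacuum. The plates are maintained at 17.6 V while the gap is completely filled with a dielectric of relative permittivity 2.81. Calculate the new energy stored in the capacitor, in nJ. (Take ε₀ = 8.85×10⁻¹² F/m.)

1.40 nJ

A = 0.0420 × 0.0384 m² = 1.61×10⁻³ m².
Initially C₁ = ε₀A/d = 8.85×10⁻¹² × 1.61×10⁻³ / 4.44×10⁻³ = 3.21×10⁻¹² F.
U₁ = 4.98×10⁻¹⁰ J.
Battery connected ⇒ V is held fixed. C₂ = 2.81 C₁ and U = ½CV², so U₂/U₁ = C₂/C₁ = 2.81.
U₂ = 2.81 × 4.98×10⁻¹⁰ = 1.40×10⁻⁹ J.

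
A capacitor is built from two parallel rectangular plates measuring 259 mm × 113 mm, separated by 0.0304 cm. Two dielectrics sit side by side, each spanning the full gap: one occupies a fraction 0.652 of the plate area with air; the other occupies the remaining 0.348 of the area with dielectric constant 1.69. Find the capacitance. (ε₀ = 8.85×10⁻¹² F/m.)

A = 259 × 113 mm² = 2.93×10⁻² m².
Side-by-side slabs ⇒ two capacitors in parallel, each spanning the full gap.
C₁ = κ₁ε₀A₁/d = 1.00 × 8.85×10⁻¹² × 1.91×10⁻² / 3.04×10⁻⁴ = 5.56×10⁻¹⁰ F.
C₂ = κ₂ε₀A₂/d = 1.69 × 8.85×10⁻¹² × 1.02×10⁻² / 3.04×10⁻⁴ = 5.01×10⁻¹⁰ F.
C = C₁ + C₂ = 1.06×10⁻⁹ F.

1.06 nF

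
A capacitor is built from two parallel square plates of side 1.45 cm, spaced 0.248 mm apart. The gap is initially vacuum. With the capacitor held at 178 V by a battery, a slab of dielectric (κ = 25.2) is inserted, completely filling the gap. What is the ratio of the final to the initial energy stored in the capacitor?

U₂/U₁ ≈ 25.2

Battery connected ⇒ V is held fixed.
C₂ = 25.2 C₁ and U = ½CV², so U₂/U₁ = C₂/C₁ = 25.2.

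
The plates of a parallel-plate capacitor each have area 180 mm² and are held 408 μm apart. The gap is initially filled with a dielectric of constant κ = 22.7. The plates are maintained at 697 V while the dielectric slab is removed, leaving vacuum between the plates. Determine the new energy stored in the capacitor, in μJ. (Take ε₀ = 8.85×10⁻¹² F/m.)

U ≈ 0.948 μJ

A = 180 mm² = 1.80×10⁻⁴ m².
Initially C₁ = κε₀A/d = 22.7 × 8.85×10⁻¹² × 1.80×10⁻⁴ / 4.08×10⁻⁴ = 8.86×10⁻¹¹ F.
U₁ = 2.15×10⁻⁵ J.
Battery connected ⇒ V is held fixed. C₂ = 0.0441 C₁ and U = ½CV², so U₂/U₁ = C₂/C₁ = 0.0441.
U₂ = 0.0441 × 2.15×10⁻⁵ = 9.48×10⁻⁷ J.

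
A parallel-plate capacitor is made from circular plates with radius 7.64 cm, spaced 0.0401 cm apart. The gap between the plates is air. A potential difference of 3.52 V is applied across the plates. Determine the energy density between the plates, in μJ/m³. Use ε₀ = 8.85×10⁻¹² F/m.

E = V/d = 3.52 / 4.01×10⁻⁴ = 8.78×10³ V/m.
u = ½ε₀E² = ½ × 8.85×10⁻¹² × (8.78×10³)² = 3.41×10⁻⁴ J/m³.

u ≈ 341 μJ/m³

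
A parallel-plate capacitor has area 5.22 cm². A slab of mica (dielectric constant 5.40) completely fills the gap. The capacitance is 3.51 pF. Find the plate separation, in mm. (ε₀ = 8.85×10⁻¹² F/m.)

d ≈ 7.11 mm

A = 5.22 cm² = 5.22×10⁻⁴ m².
d = κε₀A/C = 5.40 × 8.85×10⁻¹² × 5.22×10⁻⁴ / 3.51×10⁻¹² = 7.11×10⁻³ m.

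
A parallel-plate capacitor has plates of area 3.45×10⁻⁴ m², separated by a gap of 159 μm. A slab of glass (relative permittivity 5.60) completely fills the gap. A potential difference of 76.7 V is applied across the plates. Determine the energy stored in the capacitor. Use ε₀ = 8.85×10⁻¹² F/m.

C = κε₀A/d = 5.60 × 8.85×10⁻¹² × 3.45×10⁻⁴ / 1.59×10⁻⁴ = 1.08×10⁻¹⁰ F.
U = ½CV² = ½ × 1.08×10⁻¹⁰ × (76.7)² = 3.16×10⁻⁷ J.

U ≈ 316 nJ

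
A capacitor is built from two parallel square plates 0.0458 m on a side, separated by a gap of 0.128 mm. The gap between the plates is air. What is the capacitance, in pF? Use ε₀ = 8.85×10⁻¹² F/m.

145 pF

A = (0.0458 m)² = 2.10×10⁻³ m².
C = ε₀A/d = 8.85×10⁻¹² × 2.10×10⁻³ / 1.28×10⁻⁴ = 1.45×10⁻¹⁰ F.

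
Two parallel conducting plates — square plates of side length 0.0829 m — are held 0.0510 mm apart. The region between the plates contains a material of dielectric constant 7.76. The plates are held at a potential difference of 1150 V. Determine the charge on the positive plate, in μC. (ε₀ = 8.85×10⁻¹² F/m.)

A = (0.0829 m)² = 6.87×10⁻³ m².
C = κε₀A/d = 7.76 × 8.85×10⁻¹² × 6.87×10⁻³ / 5.10×10⁻⁵ = 9.25×10⁻⁹ F.
Q = CV = 9.25×10⁻⁹ × 1150 = 1.06×10⁻⁵ C.

Q ≈ 10.6 μC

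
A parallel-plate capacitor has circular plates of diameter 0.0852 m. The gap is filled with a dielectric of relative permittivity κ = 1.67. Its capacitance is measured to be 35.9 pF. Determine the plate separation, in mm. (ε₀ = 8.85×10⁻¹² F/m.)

A = π(0.0852/2 m)² = 5.70×10⁻³ m².
d = κε₀A/C = 1.67 × 8.85×10⁻¹² × 5.70×10⁻³ / 3.59×10⁻¹¹ = 2.35×10⁻³ m.

d ≈ 2.35 mm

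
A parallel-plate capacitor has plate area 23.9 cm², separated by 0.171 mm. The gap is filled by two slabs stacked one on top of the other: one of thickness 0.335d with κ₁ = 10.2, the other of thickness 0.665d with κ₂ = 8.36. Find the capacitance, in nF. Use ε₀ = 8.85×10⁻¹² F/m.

1.10 nF

A = 23.9 cm² = 2.39×10⁻³ m².
Stacked slabs ⇒ two capacitors in series, each with the full plate area.
C₁ = κ₁ε₀A/d₁ = 10.2 × 8.85×10⁻¹² × 2.39×10⁻³ / 5.73×10⁻⁵ = 3.77×10⁻⁹ F.
C₂ = κ₂ε₀A/d₂ = 8.36 × 8.85×10⁻¹² × 2.39×10⁻³ / 1.14×10⁻⁴ = 1.55×10⁻⁹ F.
C = (1/C₁ + 1/C₂)⁻¹ = 1.10×10⁻⁹ F.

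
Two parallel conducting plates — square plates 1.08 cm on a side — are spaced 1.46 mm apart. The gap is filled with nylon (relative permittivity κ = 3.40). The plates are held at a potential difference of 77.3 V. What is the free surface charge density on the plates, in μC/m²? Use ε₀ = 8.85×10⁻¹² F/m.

1.59 μC/m²

A = (1.08 cm)² = 1.17×10⁻⁴ m².
C = κε₀A/d = 3.40 × 8.85×10⁻¹² × 1.17×10⁻⁴ / 1.46×10⁻³ = 2.40×10⁻¹² F.
σ = Q/A = CV/A = 2.40×10⁻¹² × 77.3 / 1.17×10⁻⁴ = 1.59×10⁻⁶ C/m².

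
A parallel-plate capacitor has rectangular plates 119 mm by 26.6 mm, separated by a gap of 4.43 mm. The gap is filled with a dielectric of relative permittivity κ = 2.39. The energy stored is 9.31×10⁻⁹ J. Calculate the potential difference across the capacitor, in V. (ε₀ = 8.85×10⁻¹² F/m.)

A = 119 × 26.6 mm² = 3.17×10⁻³ m².
C = κε₀A/d = 2.39 × 8.85×10⁻¹² × 3.17×10⁻³ / 4.43×10⁻³ = 1.51×10⁻¹¹ F.
V = √(2U/C) = √(2 × 9.31×10⁻⁹ / 1.51×10⁻¹¹) = 35.1 V.

35.1 V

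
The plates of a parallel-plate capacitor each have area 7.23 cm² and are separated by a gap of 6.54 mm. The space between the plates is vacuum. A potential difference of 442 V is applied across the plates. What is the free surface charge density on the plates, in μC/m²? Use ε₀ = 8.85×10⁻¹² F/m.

A = 7.23 cm² = 7.23×10⁻⁴ m².
C = ε₀A/d = 8.85×10⁻¹² × 7.23×10⁻⁴ / 6.54×10⁻³ = 9.78×10⁻¹³ F.
σ = Q/A = CV/A = 9.78×10⁻¹³ × 442 / 7.23×10⁻⁴ = 5.98×10⁻⁷ C/m².

0.598 μC/m²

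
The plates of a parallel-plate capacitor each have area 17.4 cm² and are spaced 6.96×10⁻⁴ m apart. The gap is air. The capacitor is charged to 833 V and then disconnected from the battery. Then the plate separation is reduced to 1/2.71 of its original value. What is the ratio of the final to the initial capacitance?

C₂/C₁ ≈ 2.71

C = ε₀A/d scales as 1/d, so C₂/C₁ = d₁/d₂ = 2.71.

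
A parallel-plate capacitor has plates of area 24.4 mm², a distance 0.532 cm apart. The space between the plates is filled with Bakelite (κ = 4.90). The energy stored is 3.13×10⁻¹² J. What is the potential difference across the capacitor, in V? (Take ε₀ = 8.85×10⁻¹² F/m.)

V ≈ 5.61 V

A = 24.4 mm² = 2.44×10⁻⁵ m².
C = κε₀A/d = 4.90 × 8.85×10⁻¹² × 2.44×10⁻⁵ / 5.32×10⁻³ = 1.99×10⁻¹³ F.
V = √(2U/C) = √(2 × 3.13×10⁻¹² / 1.99×10⁻¹³) = 5.61 V.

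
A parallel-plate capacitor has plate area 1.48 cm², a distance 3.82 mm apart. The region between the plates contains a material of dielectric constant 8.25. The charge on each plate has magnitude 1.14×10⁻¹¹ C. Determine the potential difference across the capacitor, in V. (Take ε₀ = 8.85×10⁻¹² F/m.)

V ≈ 4.03 V

A = 1.48 cm² = 1.48×10⁻⁴ m².
C = κε₀A/d = 8.25 × 8.85×10⁻¹² × 1.48×10⁻⁴ / 3.82×10⁻³ = 2.83×10⁻¹² F.
V = Q/C = 1.14×10⁻¹¹ / 2.83×10⁻¹² = 4.03 V.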